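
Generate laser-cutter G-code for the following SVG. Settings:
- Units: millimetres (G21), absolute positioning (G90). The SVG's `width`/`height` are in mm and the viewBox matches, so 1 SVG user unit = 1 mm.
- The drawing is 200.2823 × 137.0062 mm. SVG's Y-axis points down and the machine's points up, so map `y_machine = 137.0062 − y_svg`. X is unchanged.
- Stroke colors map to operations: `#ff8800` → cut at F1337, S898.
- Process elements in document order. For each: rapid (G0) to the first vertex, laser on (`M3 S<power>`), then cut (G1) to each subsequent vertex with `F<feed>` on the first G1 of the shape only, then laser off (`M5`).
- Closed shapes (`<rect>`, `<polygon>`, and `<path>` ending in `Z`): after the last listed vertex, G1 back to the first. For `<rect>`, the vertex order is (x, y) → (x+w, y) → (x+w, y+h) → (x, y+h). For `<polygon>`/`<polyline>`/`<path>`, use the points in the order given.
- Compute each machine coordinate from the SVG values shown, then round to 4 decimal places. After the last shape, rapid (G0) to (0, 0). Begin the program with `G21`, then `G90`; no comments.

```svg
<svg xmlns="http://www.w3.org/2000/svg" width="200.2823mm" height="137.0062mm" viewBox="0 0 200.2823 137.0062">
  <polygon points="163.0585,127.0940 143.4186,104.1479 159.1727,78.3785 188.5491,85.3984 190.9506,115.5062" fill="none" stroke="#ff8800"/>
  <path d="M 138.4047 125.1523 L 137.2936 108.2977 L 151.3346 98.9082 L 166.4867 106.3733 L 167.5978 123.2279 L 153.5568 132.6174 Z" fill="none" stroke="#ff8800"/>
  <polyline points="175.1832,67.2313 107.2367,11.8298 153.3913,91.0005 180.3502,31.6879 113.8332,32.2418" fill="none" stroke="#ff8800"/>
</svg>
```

Since the viewBox matches the mm dimensions, user units are millimetres directly. The only transform is the Y-flip y_m = 137.0062 − y_svg.

Shape 1 is a regular polygon drawn with `<polygon>`. Its stroke #ff8800 means cut at S898, F1337. After flipping Y the toolpath is (163.0585,9.9122) → (143.4186,32.8583) → (159.1727,58.6277) → (188.5491,51.6078) → (190.9506,21.5000) → (163.0585,9.9122), returning to the start.

Shape 2 is a regular polygon drawn with `<path>`. Its stroke #ff8800 means cut at S898, F1337. After flipping Y the toolpath is (138.4047,11.8539) → (137.2936,28.7085) → (151.3346,38.0980) → (166.4867,30.6329) → (167.5978,13.7783) → (153.5568,4.3888) → (138.4047,11.8539), returning to the start.

Shape 3 is a open polyline drawn with `<polyline>`. Its stroke #ff8800 means cut at S898, F1337. After flipping Y the toolpath is (175.1832,69.7749) → (107.2367,125.1764) → (153.3913,46.0057) → (180.3502,105.3183) → (113.8332,104.7644).

G21
G90
G0 X163.0585 Y9.9122
M3 S898
G1 X143.4186 Y32.8583 F1337
G1 X159.1727 Y58.6277
G1 X188.5491 Y51.6078
G1 X190.9506 Y21.5000
G1 X163.0585 Y9.9122
M5
G0 X138.4047 Y11.8539
M3 S898
G1 X137.2936 Y28.7085 F1337
G1 X151.3346 Y38.0980
G1 X166.4867 Y30.6329
G1 X167.5978 Y13.7783
G1 X153.5568 Y4.3888
G1 X138.4047 Y11.8539
M5
G0 X175.1832 Y69.7749
M3 S898
G1 X107.2367 Y125.1764 F1337
G1 X153.3913 Y46.0057
G1 X180.3502 Y105.3183
G1 X113.8332 Y104.7644
M5
G0 X0.0000 Y0.0000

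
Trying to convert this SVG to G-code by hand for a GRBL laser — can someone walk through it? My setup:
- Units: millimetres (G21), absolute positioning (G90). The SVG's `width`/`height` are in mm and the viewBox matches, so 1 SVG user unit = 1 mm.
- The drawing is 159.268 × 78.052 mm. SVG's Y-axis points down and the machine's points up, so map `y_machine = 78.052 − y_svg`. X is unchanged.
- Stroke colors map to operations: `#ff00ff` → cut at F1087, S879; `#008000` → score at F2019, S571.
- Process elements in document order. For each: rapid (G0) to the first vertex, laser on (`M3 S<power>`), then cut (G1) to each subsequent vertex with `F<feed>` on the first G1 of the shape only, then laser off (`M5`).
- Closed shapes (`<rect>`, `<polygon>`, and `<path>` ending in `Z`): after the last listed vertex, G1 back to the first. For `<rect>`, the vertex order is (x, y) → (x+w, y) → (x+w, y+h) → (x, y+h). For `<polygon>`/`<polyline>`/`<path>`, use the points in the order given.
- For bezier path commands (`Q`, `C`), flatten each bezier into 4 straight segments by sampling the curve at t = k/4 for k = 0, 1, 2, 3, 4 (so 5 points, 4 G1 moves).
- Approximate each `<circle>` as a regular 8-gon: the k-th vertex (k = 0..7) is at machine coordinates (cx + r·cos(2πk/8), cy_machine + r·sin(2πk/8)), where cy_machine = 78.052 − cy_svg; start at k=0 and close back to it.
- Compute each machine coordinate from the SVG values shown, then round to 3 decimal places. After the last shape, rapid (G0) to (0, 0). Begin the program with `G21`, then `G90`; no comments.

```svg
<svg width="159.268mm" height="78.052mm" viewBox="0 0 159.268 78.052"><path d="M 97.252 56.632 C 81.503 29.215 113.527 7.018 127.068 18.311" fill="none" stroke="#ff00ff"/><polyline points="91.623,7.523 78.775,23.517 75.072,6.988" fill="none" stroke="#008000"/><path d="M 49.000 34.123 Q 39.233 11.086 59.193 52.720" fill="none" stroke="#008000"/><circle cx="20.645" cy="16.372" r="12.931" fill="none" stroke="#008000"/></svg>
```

Since the viewBox matches the mm dimensions, user units are millimetres directly. The only transform is the Y-flip y_m = 78.052 − y_svg.

Shape 1 is a cubic bezier drawn with `<path>`. Its stroke #ff00ff means cut at S879, F1087. After flipping Y the toolpath is (97.252,21.420) → (93.362,40.562) → (101.176,55.097) → (114.482,62.373) → (127.068,59.741).

Shape 2 is a open polyline drawn with `<polyline>`. Its stroke #008000 means score at S571, F2019. After flipping Y the toolpath is (91.623,70.529) → (78.775,54.535) → (75.072,71.064).

Shape 3 is a quadratic bezier drawn with `<path>`. Its stroke #008000 means score at S571, F2019. After flipping Y the toolpath is (49.000,43.929) → (45.974,51.406) → (46.665,50.798) → (51.071,42.107) → (59.193,25.332).

Shape 4 is a circle drawn with `<circle>`. Its stroke #008000 means score at S571, F2019. After flipping Y the toolpath is (33.576,61.680) → (29.789,70.824) → (20.645,74.611) → (11.501,70.824) → (7.714,61.680) → (11.501,52.536) → (20.645,48.749) → (29.789,52.536) → (33.576,61.680), returning to the start.

G21
G90
G0 X97.252 Y21.420
M3 S879
G1 X93.362 Y40.562 F1087
G1 X101.176 Y55.097
G1 X114.482 Y62.373
G1 X127.068 Y59.741
M5
G0 X91.623 Y70.529
M3 S571
G1 X78.775 Y54.535 F2019
G1 X75.072 Y71.064
M5
G0 X49.000 Y43.929
M3 S571
G1 X45.974 Y51.406 F2019
G1 X46.665 Y50.798
G1 X51.071 Y42.107
G1 X59.193 Y25.332
M5
G0 X33.576 Y61.680
M3 S571
G1 X29.789 Y70.824 F2019
G1 X20.645 Y74.611
G1 X11.501 Y70.824
G1 X7.714 Y61.680
G1 X11.501 Y52.536
G1 X20.645 Y48.749
G1 X29.789 Y52.536
G1 X33.576 Y61.680
M5
G0 X0.000 Y0.000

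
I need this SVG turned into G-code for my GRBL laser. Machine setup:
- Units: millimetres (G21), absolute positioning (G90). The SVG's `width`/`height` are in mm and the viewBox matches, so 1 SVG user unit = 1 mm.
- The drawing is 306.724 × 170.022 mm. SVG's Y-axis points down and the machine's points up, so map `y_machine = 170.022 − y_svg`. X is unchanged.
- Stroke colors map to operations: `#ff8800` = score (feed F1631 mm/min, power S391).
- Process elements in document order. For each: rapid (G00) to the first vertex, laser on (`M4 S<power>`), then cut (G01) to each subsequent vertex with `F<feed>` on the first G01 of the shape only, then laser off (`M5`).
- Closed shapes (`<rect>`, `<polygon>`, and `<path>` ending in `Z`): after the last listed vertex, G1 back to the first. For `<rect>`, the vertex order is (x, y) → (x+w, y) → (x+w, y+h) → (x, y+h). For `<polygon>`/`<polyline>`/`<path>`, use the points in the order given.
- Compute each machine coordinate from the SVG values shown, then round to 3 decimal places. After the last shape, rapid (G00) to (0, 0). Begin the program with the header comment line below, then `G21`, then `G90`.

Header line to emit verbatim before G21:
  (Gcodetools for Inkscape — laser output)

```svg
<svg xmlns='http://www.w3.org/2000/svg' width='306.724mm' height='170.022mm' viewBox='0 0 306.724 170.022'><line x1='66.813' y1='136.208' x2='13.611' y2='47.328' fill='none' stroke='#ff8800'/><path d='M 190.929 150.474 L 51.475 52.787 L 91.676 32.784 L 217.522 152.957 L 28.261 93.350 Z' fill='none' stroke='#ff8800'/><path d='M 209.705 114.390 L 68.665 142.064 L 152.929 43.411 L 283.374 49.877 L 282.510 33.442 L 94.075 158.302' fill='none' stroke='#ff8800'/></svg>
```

(Gcodetools for Inkscape — laser output)
G21
G90
G00 X66.813 Y33.814
M4 S391
G01 X13.611 Y122.694 F1631
M5
G00 X190.929 Y19.548
M4 S391
G01 X51.475 Y117.235 F1631
G01 X91.676 Y137.238
G01 X217.522 Y17.065
G01 X28.261 Y76.672
G01 X190.929 Y19.548
M5
G00 X209.705 Y55.632
M4 S391
G01 X68.665 Y27.958 F1631
G01 X152.929 Y126.611
G01 X283.374 Y120.145
G01 X282.510 Y136.580
G01 X94.075 Y11.720
M5
G00 X0.000 Y0.000

Since the viewBox matches the mm dimensions, user units are millimetres directly. The only transform is the Y-flip y_m = 170.022 − y_svg.

Shape 1 is a line segment drawn with `<line>`. Its stroke #ff8800 means score at S391, F1631. After flipping Y the toolpath is (66.813,33.814) → (13.611,122.694).

Shape 2 is a closed polygon drawn with `<path>`. Its stroke #ff8800 means score at S391, F1631. After flipping Y the toolpath is (190.929,19.548) → (51.475,117.235) → (91.676,137.238) → (217.522,17.065) → (28.261,76.672) → (190.929,19.548), returning to the start.

Shape 3 is a open polyline drawn with `<path>`. Its stroke #ff8800 means score at S391, F1631. After flipping Y the toolpath is (209.705,55.632) → (68.665,27.958) → (152.929,126.611) → (283.374,120.145) → (282.510,136.580) → (94.075,11.720).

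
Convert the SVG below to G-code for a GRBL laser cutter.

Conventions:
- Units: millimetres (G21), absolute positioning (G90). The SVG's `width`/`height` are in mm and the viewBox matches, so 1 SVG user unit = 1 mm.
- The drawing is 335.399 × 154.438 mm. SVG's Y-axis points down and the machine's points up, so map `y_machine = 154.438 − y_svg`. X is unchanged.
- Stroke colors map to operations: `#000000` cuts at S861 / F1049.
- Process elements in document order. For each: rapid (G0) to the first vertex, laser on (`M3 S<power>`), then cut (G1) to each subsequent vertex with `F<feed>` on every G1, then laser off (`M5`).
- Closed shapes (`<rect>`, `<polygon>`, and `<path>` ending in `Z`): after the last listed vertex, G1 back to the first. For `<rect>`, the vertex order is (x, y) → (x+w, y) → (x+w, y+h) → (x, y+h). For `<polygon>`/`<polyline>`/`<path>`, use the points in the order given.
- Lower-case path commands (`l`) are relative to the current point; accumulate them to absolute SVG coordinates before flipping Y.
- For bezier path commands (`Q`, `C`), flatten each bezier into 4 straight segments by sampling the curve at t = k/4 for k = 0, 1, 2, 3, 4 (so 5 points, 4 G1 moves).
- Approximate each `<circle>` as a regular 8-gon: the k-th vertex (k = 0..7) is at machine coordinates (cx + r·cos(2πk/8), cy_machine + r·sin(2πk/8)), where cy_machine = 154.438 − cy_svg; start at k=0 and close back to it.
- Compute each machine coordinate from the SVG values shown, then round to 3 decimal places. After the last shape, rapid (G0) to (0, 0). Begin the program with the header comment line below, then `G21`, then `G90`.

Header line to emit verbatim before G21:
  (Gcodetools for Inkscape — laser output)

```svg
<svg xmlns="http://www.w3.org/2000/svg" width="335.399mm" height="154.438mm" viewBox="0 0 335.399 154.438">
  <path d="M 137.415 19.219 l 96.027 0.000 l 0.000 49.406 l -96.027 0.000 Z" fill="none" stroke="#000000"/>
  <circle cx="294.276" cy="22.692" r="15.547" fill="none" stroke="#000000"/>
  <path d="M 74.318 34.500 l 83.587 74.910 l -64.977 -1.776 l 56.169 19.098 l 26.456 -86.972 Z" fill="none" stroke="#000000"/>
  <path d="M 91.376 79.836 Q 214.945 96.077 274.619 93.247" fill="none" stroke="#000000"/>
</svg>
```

(Gcodetools for Inkscape — laser output)
G21
G90
G0 X137.415 Y135.219
M3 S861
G1 X233.442 Y135.219 F1049
G1 X233.442 Y85.813 F1049
G1 X137.415 Y85.813 F1049
G1 X137.415 Y135.219 F1049
M5
G0 X309.823 Y131.746
M3 S861
G1 X305.269 Y142.739 F1049
G1 X294.276 Y147.293 F1049
G1 X283.283 Y142.739 F1049
G1 X278.729 Y131.746 F1049
G1 X283.283 Y120.753 F1049
G1 X294.276 Y116.199 F1049
G1 X305.269 Y120.753 F1049
G1 X309.823 Y131.746 F1049
M5
G0 X74.318 Y119.938
M3 S861
G1 X157.905 Y45.028 F1049
G1 X92.928 Y46.804 F1049
G1 X149.097 Y27.706 F1049
G1 X175.553 Y114.678 F1049
G1 X74.318 Y119.938 F1049
M5
G0 X91.376 Y74.602
M3 S861
G1 X149.167 Y67.673 F1049
G1 X198.971 Y63.129 F1049
G1 X240.789 Y60.968 F1049
G1 X274.619 Y61.191 F1049
M5
G0 X0.000 Y0.000

viewBox `0 0 335.399 154.438` with mm width/height → 1 unit = 1 mm. Flip: y_m = 154.438 − y_svg.

**Shape 1** — `<path>` rectangle, stroke `#000000` → cut (S861, F1049). Machine vertices: (137.415,135.219) → (233.442,135.219) → (233.442,85.813) → (137.415,85.813) → (137.415,135.219). Closed: final G1 returns to the first vertex.

**Shape 2** — `<circle>` circle, stroke `#000000` → cut (S861, F1049). Machine vertices: (309.823,131.746) → (305.269,142.739) → (294.276,147.293) → (283.283,142.739) → (278.729,131.746) → (283.283,120.753) → (294.276,116.199) → (305.269,120.753) → (309.823,131.746). Closed: final G1 returns to the first vertex.

**Shape 3** — `<path>` closed polygon, stroke `#000000` → cut (S861, F1049). Machine vertices: (74.318,119.938) → (157.905,45.028) → (92.928,46.804) → (149.097,27.706) → (175.553,114.678) → (74.318,119.938). Closed: final G1 returns to the first vertex.

**Shape 4** — `<path>` quadratic bezier, stroke `#000000` → cut (S861, F1049). Control points (SVG): P0=(91.376,79.836), P1=(214.945,96.077), P2=(274.619,93.247); sampled at t=k/4. Machine vertices: (91.376,74.602) → (149.167,67.673) → (198.971,63.129) → (240.789,60.968) → (274.619,61.191). Open path.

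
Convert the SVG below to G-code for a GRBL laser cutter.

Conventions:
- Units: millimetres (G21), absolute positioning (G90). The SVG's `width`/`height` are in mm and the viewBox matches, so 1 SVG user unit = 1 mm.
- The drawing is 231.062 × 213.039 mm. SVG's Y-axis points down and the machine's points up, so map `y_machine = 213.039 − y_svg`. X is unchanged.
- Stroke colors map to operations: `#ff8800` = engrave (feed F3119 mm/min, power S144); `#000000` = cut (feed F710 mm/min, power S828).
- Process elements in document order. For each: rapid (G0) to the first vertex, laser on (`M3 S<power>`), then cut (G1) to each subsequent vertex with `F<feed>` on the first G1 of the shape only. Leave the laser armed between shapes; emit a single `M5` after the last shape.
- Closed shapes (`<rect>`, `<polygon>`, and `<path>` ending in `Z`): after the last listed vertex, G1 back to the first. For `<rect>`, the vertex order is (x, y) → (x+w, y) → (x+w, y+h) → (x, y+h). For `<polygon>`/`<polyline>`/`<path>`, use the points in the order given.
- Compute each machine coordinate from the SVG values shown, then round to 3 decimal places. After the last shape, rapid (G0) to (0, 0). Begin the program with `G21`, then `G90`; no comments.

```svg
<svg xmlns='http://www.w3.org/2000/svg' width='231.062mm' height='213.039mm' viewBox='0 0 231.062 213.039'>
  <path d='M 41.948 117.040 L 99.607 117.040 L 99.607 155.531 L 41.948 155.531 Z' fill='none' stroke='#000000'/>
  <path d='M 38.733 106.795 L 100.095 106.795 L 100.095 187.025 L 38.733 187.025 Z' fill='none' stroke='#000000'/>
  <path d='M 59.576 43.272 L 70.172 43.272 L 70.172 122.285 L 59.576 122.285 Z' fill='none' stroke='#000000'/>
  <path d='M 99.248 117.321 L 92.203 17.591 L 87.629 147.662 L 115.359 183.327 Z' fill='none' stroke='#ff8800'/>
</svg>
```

Since the viewBox matches the mm dimensions, user units are millimetres directly. The only transform is the Y-flip y_m = 213.039 − y_svg.

Shape 1 is a rectangle drawn with `<path>`. Its stroke #000000 means cut at S828, F710. After flipping Y the toolpath is (41.948,95.999) → (99.607,95.999) → (99.607,57.508) → (41.948,57.508) → (41.948,95.999), returning to the start.

Shape 2 is a rectangle drawn with `<path>`. Its stroke #000000 means cut at S828, F710. After flipping Y the toolpath is (38.733,106.244) → (100.095,106.244) → (100.095,26.014) → (38.733,26.014) → (38.733,106.244), returning to the start.

Shape 3 is a rectangle drawn with `<path>`. Its stroke #000000 means cut at S828, F710. After flipping Y the toolpath is (59.576,169.767) → (70.172,169.767) → (70.172,90.754) → (59.576,90.754) → (59.576,169.767), returning to the start.

Shape 4 is a closed polygon drawn with `<path>`. Its stroke #ff8800 means engrave at S144, F3119. After flipping Y the toolpath is (99.248,95.718) → (92.203,195.448) → (87.629,65.377) → (115.359,29.712) → (99.248,95.718), returning to the start.

G21
G90
G0 X41.948 Y95.999
M3 S828
G1 X99.607 Y95.999 F710
G1 X99.607 Y57.508
G1 X41.948 Y57.508
G1 X41.948 Y95.999
G0 X38.733 Y106.244
M3 S828
G1 X100.095 Y106.244 F710
G1 X100.095 Y26.014
G1 X38.733 Y26.014
G1 X38.733 Y106.244
G0 X59.576 Y169.767
M3 S828
G1 X70.172 Y169.767 F710
G1 X70.172 Y90.754
G1 X59.576 Y90.754
G1 X59.576 Y169.767
G0 X99.248 Y95.718
M3 S144
G1 X92.203 Y195.448 F3119
G1 X87.629 Y65.377
G1 X115.359 Y29.712
G1 X99.248 Y95.718
M5
G0 X0.000 Y0.000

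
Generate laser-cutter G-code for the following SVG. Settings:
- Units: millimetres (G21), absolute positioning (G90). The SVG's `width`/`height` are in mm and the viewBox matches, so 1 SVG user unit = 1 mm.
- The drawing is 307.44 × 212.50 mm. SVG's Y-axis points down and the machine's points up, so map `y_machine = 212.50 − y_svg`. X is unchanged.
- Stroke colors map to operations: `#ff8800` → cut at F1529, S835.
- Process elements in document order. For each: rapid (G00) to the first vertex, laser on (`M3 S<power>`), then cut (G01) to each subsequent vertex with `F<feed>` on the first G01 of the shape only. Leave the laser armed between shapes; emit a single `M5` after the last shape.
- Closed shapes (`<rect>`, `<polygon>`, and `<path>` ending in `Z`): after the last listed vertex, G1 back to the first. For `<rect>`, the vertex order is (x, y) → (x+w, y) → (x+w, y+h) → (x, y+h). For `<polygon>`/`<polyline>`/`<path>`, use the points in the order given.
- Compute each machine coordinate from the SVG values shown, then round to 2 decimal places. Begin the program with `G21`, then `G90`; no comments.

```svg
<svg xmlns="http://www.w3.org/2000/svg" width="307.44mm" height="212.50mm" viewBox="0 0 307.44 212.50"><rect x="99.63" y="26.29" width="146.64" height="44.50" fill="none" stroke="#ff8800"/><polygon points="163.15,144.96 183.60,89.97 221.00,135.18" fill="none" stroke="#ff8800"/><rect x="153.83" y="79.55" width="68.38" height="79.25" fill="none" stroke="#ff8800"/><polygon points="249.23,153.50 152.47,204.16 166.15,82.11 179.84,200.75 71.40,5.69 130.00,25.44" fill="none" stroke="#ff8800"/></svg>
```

viewBox `0 0 307.44 212.50` with mm width/height → 1 unit = 1 mm. Flip: y_m = 212.50 − y_svg.

**Shape 1** — `<rect>` rectangle, stroke `#ff8800` → cut (S835, F1529). Machine vertices: (99.63,186.21) → (246.27,186.21) → (246.27,141.71) → (99.63,141.71) → (99.63,186.21). Closed: final G1 returns to the first vertex.

**Shape 2** — `<polygon>` regular polygon, stroke `#ff8800` → cut (S835, F1529). Machine vertices: (163.15,67.54) → (183.60,122.53) → (221.00,77.32) → (163.15,67.54). Closed: final G1 returns to the first vertex.

**Shape 3** — `<rect>` rectangle, stroke `#ff8800` → cut (S835, F1529). Machine vertices: (153.83,132.95) → (222.21,132.95) → (222.21,53.70) → (153.83,53.70) → (153.83,132.95). Closed: final G1 returns to the first vertex.

**Shape 4** — `<polygon>` closed polygon, stroke `#ff8800` → cut (S835, F1529). Machine vertices: (249.23,59.00) → (152.47,8.34) → (166.15,130.39) → (179.84,11.75) → (71.40,206.81) → (130.00,187.06) → (249.23,59.00). Closed: final G1 returns to the first vertex.

G21
G90
G00 X99.63 Y186.21
M3 S835
G01 X246.27 Y186.21 F1529
G01 X246.27 Y141.71
G01 X99.63 Y141.71
G01 X99.63 Y186.21
G00 X163.15 Y67.54
M3 S835
G01 X183.60 Y122.53 F1529
G01 X221.00 Y77.32
G01 X163.15 Y67.54
G00 X153.83 Y132.95
M3 S835
G01 X222.21 Y132.95 F1529
G01 X222.21 Y53.70
G01 X153.83 Y53.70
G01 X153.83 Y132.95
G00 X249.23 Y59.00
M3 S835
G01 X152.47 Y8.34 F1529
G01 X166.15 Y130.39
G01 X179.84 Y11.75
G01 X71.40 Y206.81
G01 X130.00 Y187.06
G01 X249.23 Y59.00
M5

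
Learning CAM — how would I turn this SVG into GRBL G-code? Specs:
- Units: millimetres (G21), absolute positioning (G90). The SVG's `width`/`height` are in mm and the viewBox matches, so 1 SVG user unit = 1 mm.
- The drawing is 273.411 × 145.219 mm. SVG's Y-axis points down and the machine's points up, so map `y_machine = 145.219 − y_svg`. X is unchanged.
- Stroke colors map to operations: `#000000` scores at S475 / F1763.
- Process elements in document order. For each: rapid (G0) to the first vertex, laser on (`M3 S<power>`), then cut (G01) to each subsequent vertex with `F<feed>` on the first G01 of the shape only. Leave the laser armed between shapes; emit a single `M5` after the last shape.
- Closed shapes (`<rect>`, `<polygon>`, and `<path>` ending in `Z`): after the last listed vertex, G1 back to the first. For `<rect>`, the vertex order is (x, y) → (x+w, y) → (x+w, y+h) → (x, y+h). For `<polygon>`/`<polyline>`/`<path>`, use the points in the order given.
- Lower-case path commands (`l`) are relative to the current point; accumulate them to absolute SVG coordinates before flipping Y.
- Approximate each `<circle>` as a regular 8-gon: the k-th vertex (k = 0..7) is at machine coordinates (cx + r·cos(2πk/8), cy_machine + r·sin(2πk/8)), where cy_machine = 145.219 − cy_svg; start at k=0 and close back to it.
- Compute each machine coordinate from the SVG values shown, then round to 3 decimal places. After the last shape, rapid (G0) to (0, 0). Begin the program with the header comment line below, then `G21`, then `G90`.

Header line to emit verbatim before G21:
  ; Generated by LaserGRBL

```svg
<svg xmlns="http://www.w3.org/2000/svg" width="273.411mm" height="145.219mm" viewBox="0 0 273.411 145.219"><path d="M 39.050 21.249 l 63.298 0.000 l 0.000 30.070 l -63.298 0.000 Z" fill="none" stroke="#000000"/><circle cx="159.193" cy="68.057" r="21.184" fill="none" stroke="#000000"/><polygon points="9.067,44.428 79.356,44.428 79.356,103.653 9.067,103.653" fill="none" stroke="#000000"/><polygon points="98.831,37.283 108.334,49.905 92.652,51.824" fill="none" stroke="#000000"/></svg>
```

Since the viewBox matches the mm dimensions, user units are millimetres directly. The only transform is the Y-flip y_m = 145.219 − y_svg.

Shape 1 is a rectangle drawn with `<path>`. Its stroke #000000 means score at S475, F1763. After flipping Y the toolpath is (39.050,123.970) → (102.348,123.970) → (102.348,93.900) → (39.050,93.900) → (39.050,123.970), returning to the start.

Shape 2 is a circle drawn with `<circle>`. Its stroke #000000 means score at S475, F1763. After flipping Y the toolpath is (180.377,77.162) → (174.172,92.141) → (159.193,98.346) → (144.214,92.141) → (138.009,77.162) → (144.214,62.183) → (159.193,55.978) → (174.172,62.183) → (180.377,77.162), returning to the start.

Shape 3 is a rectangle drawn with `<polygon>`. Its stroke #000000 means score at S475, F1763. After flipping Y the toolpath is (9.067,100.791) → (79.356,100.791) → (79.356,41.566) → (9.067,41.566) → (9.067,100.791), returning to the start.

Shape 4 is a regular polygon drawn with `<polygon>`. Its stroke #000000 means score at S475, F1763. After flipping Y the toolpath is (98.831,107.936) → (108.334,95.314) → (92.652,93.395) → (98.831,107.936), returning to the start.

; Generated by LaserGRBL
G21
G90
G0 X39.050 Y123.970
M3 S475
G01 X102.348 Y123.970 F1763
G01 X102.348 Y93.900
G01 X39.050 Y93.900
G01 X39.050 Y123.970
G0 X180.377 Y77.162
M3 S475
G01 X174.172 Y92.141 F1763
G01 X159.193 Y98.346
G01 X144.214 Y92.141
G01 X138.009 Y77.162
G01 X144.214 Y62.183
G01 X159.193 Y55.978
G01 X174.172 Y62.183
G01 X180.377 Y77.162
G0 X9.067 Y100.791
M3 S475
G01 X79.356 Y100.791 F1763
G01 X79.356 Y41.566
G01 X9.067 Y41.566
G01 X9.067 Y100.791
G0 X98.831 Y107.936
M3 S475
G01 X108.334 Y95.314 F1763
G01 X92.652 Y93.395
G01 X98.831 Y107.936
M5
G0 X0.000 Y0.000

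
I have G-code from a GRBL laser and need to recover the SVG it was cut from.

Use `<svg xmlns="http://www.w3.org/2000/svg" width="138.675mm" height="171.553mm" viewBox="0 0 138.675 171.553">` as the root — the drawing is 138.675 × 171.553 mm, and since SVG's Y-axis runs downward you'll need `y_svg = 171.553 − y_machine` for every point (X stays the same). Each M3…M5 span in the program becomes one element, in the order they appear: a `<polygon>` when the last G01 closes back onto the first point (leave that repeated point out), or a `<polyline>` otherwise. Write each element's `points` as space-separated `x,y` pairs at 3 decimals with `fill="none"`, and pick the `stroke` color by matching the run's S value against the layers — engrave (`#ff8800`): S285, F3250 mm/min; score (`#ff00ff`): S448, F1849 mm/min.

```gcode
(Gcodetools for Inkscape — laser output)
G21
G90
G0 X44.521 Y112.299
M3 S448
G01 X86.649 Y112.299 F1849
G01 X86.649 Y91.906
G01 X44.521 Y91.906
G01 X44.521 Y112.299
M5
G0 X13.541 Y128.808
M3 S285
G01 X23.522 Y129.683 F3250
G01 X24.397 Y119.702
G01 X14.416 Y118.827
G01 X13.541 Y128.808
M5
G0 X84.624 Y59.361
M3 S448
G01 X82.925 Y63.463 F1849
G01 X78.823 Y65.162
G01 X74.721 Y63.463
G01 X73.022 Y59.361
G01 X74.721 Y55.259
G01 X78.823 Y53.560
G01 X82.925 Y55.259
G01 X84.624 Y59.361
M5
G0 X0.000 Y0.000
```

Machine Y-up, SVG Y-down with viewBox height 171.553, so y_svg = 171.553 − y_machine; X carries over.

Run 1: the run's S448 means `#ff00ff` (score). The run returns to its start, so emit a `<polygon>` with points (Y-flipped): 44.521,59.254 86.649,59.254 86.649,79.647 44.521,79.647.

Run 2: power S285 maps to stroke `#ff8800` (engrave). The run returns to its start, so emit a `<polygon>` with points (Y-flipped): 13.541,42.745 23.522,41.870 24.397,51.851 14.416,52.726.

Run 3: power S448 maps to stroke `#ff00ff` (score). The run returns to its start, so emit a `<polygon>` with points (Y-flipped): 84.624,112.192 82.925,108.090 78.823,106.391 74.721,108.090 73.022,112.192 74.721,116.294 78.823,117.993 82.925,116.294.

<svg xmlns="http://www.w3.org/2000/svg" width="138.675mm" height="171.553mm" viewBox="0 0 138.675 171.553">
  <polygon points="44.521,59.254 86.649,59.254 86.649,79.647 44.521,79.647" fill="none" stroke="#ff00ff"/>
  <polygon points="13.541,42.745 23.522,41.870 24.397,51.851 14.416,52.726" fill="none" stroke="#ff8800"/>
  <polygon points="84.624,112.192 82.925,108.090 78.823,106.391 74.721,108.090 73.022,112.192 74.721,116.294 78.823,117.993 82.925,116.294" fill="none" stroke="#ff00ff"/>
</svg>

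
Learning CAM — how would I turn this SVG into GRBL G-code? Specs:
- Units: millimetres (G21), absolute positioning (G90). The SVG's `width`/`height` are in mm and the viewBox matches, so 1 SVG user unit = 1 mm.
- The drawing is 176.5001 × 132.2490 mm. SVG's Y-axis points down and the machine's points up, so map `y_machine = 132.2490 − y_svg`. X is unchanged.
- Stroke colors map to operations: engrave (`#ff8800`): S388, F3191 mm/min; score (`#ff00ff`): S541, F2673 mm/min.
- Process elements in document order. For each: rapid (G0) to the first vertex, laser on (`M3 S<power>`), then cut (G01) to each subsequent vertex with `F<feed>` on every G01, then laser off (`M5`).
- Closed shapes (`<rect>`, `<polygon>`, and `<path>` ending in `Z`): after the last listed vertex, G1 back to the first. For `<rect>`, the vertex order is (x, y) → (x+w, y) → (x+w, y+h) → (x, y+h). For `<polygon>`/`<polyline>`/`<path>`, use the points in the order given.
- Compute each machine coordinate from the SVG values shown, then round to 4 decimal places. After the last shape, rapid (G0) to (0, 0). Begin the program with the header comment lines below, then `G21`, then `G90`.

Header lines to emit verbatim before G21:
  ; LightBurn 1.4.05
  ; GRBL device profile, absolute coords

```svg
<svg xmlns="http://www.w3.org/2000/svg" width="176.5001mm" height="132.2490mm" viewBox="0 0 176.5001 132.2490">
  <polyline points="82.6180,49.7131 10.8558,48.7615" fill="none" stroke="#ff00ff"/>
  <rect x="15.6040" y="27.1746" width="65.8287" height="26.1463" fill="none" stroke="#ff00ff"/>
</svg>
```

Since the viewBox matches the mm dimensions, user units are millimetres directly. The only transform is the Y-flip y_m = 132.2490 − y_svg.

Shape 1 is a line segment drawn with `<polyline>`. Its stroke #ff00ff means score at S541, F2673. After flipping Y the toolpath is (82.6180,82.5359) → (10.8558,83.4875).

Shape 2 is a rectangle drawn with `<rect>`. Its stroke #ff00ff means score at S541, F2673. After flipping Y the toolpath is (15.6040,105.0744) → (81.4327,105.0744) → (81.4327,78.9281) → (15.6040,78.9281) → (15.6040,105.0744), returning to the start.

; LightBurn 1.4.05
; GRBL device profile, absolute coords
G21
G90
G0 X82.6180 Y82.5359
M3 S541
G01 X10.8558 Y83.4875 F2673
M5
G0 X15.6040 Y105.0744
M3 S541
G01 X81.4327 Y105.0744 F2673
G01 X81.4327 Y78.9281 F2673
G01 X15.6040 Y78.9281 F2673
G01 X15.6040 Y105.0744 F2673
M5
G0 X0.0000 Y0.0000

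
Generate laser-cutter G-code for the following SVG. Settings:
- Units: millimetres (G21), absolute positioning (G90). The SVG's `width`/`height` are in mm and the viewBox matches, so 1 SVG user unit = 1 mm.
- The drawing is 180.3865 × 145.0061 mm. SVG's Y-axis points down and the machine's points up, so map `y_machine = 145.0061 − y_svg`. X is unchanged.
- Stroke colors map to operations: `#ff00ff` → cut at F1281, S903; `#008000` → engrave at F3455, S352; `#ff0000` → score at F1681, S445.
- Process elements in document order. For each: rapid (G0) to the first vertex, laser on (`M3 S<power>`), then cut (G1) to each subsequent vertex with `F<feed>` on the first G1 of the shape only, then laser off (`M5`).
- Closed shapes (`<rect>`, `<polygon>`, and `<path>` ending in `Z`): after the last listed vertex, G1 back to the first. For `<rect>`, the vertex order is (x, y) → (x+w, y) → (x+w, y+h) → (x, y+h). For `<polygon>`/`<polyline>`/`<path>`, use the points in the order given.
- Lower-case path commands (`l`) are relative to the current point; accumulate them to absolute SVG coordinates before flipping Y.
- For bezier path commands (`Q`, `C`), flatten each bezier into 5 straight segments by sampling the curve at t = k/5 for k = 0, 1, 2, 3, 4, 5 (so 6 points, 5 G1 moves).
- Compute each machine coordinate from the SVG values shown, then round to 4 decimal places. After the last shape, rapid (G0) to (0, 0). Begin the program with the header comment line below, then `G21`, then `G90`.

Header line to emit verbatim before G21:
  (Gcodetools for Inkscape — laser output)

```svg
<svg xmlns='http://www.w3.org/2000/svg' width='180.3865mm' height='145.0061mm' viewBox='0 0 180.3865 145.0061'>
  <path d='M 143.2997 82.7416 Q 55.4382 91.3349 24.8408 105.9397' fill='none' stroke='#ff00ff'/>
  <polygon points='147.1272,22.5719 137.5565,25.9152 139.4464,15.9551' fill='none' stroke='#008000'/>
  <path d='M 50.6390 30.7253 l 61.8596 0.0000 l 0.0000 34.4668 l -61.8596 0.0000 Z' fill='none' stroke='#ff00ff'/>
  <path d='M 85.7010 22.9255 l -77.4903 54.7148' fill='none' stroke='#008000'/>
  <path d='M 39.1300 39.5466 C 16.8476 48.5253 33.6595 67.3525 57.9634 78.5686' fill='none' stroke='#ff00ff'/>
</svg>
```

1 u = 1 mm; y_m = 145.0061 − y.

[1] `<path>` quadratic bezier, #ff00ff→cut S903 F1281: (143.2997,62.2645) → (110.4457,58.5867) → (82.1728,54.4280) → (58.4810,49.7884) → (39.3703,44.6679) → (24.8408,39.0664)

[2] `<polygon>` regular polygon, #008000→engrave S352 F3455: (147.1272,122.4342) → (137.5565,119.0909) → (139.4464,129.0510) → (147.1272,122.4342) (closed)

[3] `<path>` rectangle, #ff00ff→cut S903 F1281: (50.6390,114.2808) → (112.4986,114.2808) → (112.4986,79.8140) → (50.6390,79.8140) → (50.6390,114.2808) (closed)

[4] `<path>` line segment, #008000→engrave S352 F3455: (85.7010,122.0806) → (8.2107,67.3658)

[5] `<path>` cubic bezier, #ff00ff→cut S903 F1281: (39.1300,105.4595) → (30.1991,99.0301) → (29.1338,91.0752) → (34.4174,82.4327) → (44.5329,73.9408) → (57.9634,66.4375)

(Gcodetools for Inkscape — laser output)
G21
G90
G0 X143.2997 Y62.2645
M3 S903
G1 X110.4457 Y58.5867 F1281
G1 X82.1728 Y54.4280
G1 X58.4810 Y49.7884
G1 X39.3703 Y44.6679
G1 X24.8408 Y39.0664
M5
G0 X147.1272 Y122.4342
M3 S352
G1 X137.5565 Y119.0909 F3455
G1 X139.4464 Y129.0510
G1 X147.1272 Y122.4342
M5
G0 X50.6390 Y114.2808
M3 S903
G1 X112.4986 Y114.2808 F1281
G1 X112.4986 Y79.8140
G1 X50.6390 Y79.8140
G1 X50.6390 Y114.2808
M5
G0 X85.7010 Y122.0806
M3 S352
G1 X8.2107 Y67.3658 F3455
M5
G0 X39.1300 Y105.4595
M3 S903
G1 X30.1991 Y99.0301 F1281
G1 X29.1338 Y91.0752
G1 X34.4174 Y82.4327
G1 X44.5329 Y73.9408
G1 X57.9634 Y66.4375
M5
G0 X0.0000 Y0.0000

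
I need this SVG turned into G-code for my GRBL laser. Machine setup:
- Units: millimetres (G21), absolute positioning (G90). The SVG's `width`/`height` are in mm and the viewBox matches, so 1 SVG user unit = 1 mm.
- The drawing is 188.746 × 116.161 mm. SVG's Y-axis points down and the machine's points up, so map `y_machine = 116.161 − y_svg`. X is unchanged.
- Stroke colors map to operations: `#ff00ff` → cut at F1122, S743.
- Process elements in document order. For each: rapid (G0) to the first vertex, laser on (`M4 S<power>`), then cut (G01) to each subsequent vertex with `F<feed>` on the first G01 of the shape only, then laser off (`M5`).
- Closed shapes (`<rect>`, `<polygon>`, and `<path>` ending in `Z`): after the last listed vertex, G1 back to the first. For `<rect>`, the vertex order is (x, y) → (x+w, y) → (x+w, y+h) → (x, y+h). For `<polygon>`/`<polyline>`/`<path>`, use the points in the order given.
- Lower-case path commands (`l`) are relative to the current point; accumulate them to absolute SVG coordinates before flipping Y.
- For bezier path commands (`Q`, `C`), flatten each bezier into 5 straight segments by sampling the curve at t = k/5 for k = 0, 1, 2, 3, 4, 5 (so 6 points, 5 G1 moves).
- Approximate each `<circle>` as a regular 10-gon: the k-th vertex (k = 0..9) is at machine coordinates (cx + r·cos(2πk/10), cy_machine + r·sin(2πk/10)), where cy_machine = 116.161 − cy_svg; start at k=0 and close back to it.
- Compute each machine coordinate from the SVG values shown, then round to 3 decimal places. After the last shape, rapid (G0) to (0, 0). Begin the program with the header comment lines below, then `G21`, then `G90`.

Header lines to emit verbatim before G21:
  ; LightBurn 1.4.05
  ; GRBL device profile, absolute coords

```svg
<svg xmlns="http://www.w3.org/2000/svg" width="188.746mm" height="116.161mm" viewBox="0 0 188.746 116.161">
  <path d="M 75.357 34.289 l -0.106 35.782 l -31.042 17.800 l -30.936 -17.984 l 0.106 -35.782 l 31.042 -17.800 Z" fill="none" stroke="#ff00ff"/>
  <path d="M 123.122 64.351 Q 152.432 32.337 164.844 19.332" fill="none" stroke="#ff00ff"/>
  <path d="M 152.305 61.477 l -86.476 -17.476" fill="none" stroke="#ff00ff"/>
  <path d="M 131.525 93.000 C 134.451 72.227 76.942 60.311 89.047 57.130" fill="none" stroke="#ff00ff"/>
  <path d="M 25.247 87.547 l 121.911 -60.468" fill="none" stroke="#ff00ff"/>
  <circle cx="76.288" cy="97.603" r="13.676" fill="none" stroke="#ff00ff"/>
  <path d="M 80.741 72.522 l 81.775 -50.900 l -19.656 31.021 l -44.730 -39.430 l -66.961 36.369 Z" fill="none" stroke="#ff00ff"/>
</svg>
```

viewBox `0 0 188.746 116.161` with mm width/height → 1 unit = 1 mm. Flip: y_m = 116.161 − y_svg.

**Shape 1** — `<path>` regular polygon, stroke `#ff00ff` → cut (S743, F1122). Machine vertices: (75.357,81.872) → (75.251,46.090) → (44.209,28.290) → (13.273,46.274) → (13.379,82.056) → (44.421,99.856) → (75.357,81.872). Closed: final G1 returns to the first vertex.

**Shape 2** — `<path>` quadratic bezier, stroke `#ff00ff` → cut (S743, F1122). Control points (SVG): P0=(123.122,64.351), P1=(152.432,32.337), P2=(164.844,19.332); sampled at t=k/5. Machine vertices: (123.122,51.810) → (134.170,63.855) → (143.866,74.380) → (152.211,83.384) → (159.203,90.867) → (164.844,96.829). Open path.

**Shape 3** — `<path>` line segment, stroke `#ff00ff` → cut (S743, F1122). Machine vertices: (152.305,54.684) → (65.829,72.160). Open path.

**Shape 4** — `<path>` cubic bezier, stroke `#ff00ff` → cut (S743, F1122). Control points (SVG): P0=(131.525,93.000), P1=(134.451,72.227), P2=(76.942,60.311), P3=(89.047,57.130); sampled at t=k/5. Machine vertices: (131.525,23.161) → (127.069,34.563) → (114.351,43.845) → (99.613,51.013) → (89.097,56.073) → (89.047,59.031). Open path.

**Shape 5** — `<path>` line segment, stroke `#ff00ff` → cut (S743, F1122). Machine vertices: (25.247,28.614) → (147.158,89.082). Open path.

**Shape 6** — `<circle>` circle, stroke `#ff00ff` → cut (S743, F1122). Machine vertices: (89.964,18.558) → (87.352,26.597) → (80.514,31.565) → (72.062,31.565) → (65.224,26.597) → (62.612,18.558) → (65.224,10.519) → (72.062,5.551) → (80.514,5.551) → (87.352,10.519) → (89.964,18.558). Closed: final G1 returns to the first vertex.

**Shape 7** — `<path>` closed polygon, stroke `#ff00ff` → cut (S743, F1122). Machine vertices: (80.741,43.639) → (162.516,94.539) → (142.860,63.518) → (98.130,102.948) → (31.169,66.579) → (80.741,43.639). Closed: final G1 returns to the first vertex.

; LightBurn 1.4.05
; GRBL device profile, absolute coords
G21
G90
G0 X75.357 Y81.872
M4 S743
G01 X75.251 Y46.090 F1122
G01 X44.209 Y28.290
G01 X13.273 Y46.274
G01 X13.379 Y82.056
G01 X44.421 Y99.856
G01 X75.357 Y81.872
M5
G0 X123.122 Y51.810
M4 S743
G01 X134.170 Y63.855 F1122
G01 X143.866 Y74.380
G01 X152.211 Y83.384
G01 X159.203 Y90.867
G01 X164.844 Y96.829
M5
G0 X152.305 Y54.684
M4 S743
G01 X65.829 Y72.160 F1122
M5
G0 X131.525 Y23.161
M4 S743
G01 X127.069 Y34.563 F1122
G01 X114.351 Y43.845
G01 X99.613 Y51.013
G01 X89.097 Y56.073
G01 X89.047 Y59.031
M5
G0 X25.247 Y28.614
M4 S743
G01 X147.158 Y89.082 F1122
M5
G0 X89.964 Y18.558
M4 S743
G01 X87.352 Y26.597 F1122
G01 X80.514 Y31.565
G01 X72.062 Y31.565
G01 X65.224 Y26.597
G01 X62.612 Y18.558
G01 X65.224 Y10.519
G01 X72.062 Y5.551
G01 X80.514 Y5.551
G01 X87.352 Y10.519
G01 X89.964 Y18.558
M5
G0 X80.741 Y43.639
M4 S743
G01 X162.516 Y94.539 F1122
G01 X142.860 Y63.518
G01 X98.130 Y102.948
G01 X31.169 Y66.579
G01 X80.741 Y43.639
M5
G0 X0.000 Y0.000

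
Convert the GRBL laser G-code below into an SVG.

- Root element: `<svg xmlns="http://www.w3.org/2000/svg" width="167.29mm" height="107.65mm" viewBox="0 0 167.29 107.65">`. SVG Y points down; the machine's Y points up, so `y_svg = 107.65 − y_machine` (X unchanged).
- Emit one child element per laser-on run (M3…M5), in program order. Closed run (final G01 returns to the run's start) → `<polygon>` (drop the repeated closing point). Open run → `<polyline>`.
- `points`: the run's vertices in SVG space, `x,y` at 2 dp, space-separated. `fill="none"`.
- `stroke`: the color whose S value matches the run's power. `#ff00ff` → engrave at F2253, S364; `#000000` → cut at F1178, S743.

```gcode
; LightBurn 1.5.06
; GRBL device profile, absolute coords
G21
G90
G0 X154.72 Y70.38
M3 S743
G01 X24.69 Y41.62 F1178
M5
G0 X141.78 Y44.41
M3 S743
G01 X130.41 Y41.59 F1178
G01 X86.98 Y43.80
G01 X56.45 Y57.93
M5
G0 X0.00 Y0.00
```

<svg xmlns="http://www.w3.org/2000/svg" width="167.29mm" height="107.65mm" viewBox="0 0 167.29 107.65">
  <polyline points="154.72,37.27 24.69,66.03" fill="none" stroke="#000000"/>
  <polyline points="141.78,63.24 130.41,66.06 86.98,63.85 56.45,49.72" fill="none" stroke="#000000"/>
</svg>

Each laser-on run becomes one SVG element. Flip Y back into SVG space with y_svg = 107.65 − y_machine. Every run uses S743, so all elements get stroke `#000000` (cut).

Run 1: The run is open, so emit a `<polyline>` with points (Y-flipped): 154.72,37.27 24.69,66.03.

Run 2: The run is open, so emit a `<polyline>` with points (Y-flipped): 141.78,63.24 130.41,66.06 86.98,63.85 56.45,49.72.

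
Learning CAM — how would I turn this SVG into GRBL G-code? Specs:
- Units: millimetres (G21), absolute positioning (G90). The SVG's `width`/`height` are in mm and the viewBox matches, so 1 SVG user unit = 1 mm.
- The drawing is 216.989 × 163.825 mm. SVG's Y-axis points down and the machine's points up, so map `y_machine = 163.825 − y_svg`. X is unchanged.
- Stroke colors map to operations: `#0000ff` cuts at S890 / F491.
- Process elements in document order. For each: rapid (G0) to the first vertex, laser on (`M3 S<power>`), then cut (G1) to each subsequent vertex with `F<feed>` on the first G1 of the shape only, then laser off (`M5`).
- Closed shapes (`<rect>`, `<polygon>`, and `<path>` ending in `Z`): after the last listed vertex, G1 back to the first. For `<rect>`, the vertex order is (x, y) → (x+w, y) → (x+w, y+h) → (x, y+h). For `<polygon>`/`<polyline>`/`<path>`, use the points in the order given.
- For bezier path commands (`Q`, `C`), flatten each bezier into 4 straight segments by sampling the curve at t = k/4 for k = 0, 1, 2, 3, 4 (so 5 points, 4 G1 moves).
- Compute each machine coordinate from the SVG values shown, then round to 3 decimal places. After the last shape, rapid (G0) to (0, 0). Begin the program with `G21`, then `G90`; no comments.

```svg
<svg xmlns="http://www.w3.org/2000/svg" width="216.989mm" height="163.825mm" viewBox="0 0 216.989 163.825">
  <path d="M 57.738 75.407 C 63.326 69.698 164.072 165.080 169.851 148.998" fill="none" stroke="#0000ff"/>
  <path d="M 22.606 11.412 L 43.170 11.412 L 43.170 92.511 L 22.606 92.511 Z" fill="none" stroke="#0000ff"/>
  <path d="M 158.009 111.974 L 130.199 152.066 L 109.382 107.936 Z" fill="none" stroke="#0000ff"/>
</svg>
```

1 u = 1 mm; y_m = 163.825 − y.

[1] `<path>` cubic bezier, #0000ff→cut S890 F491: (57.738,88.418) → (76.800,77.066) → (113.723,47.733) → (150.681,20.344) → (169.851,14.827)

[2] `<path>` rectangle, #0000ff→cut S890 F491: (22.606,152.413) → (43.170,152.413) → (43.170,71.314) → (22.606,71.314) → (22.606,152.413) (closed)

[3] `<path>` regular polygon, #0000ff→cut S890 F491: (158.009,51.851) → (130.199,11.759) → (109.382,55.889) → (158.009,51.851) (closed)

G21
G90
G0 X57.738 Y88.418
M3 S890
G1 X76.800 Y77.066 F491
G1 X113.723 Y47.733
G1 X150.681 Y20.344
G1 X169.851 Y14.827
M5
G0 X22.606 Y152.413
M3 S890
G1 X43.170 Y152.413 F491
G1 X43.170 Y71.314
G1 X22.606 Y71.314
G1 X22.606 Y152.413
M5
G0 X158.009 Y51.851
M3 S890
G1 X130.199 Y11.759 F491
G1 X109.382 Y55.889
G1 X158.009 Y51.851
M5
G0 X0.000 Y0.000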